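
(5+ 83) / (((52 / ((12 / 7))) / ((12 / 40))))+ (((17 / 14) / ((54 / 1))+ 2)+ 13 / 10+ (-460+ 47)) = -4017757 / 9828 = -408.81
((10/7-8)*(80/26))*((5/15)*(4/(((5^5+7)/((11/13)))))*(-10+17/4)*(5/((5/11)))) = 1280180/2778867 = 0.46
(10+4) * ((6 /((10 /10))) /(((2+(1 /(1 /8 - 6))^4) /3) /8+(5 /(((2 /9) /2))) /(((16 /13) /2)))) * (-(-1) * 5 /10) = 1639572816 /2857867871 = 0.57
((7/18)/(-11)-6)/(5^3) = -239/4950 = -0.05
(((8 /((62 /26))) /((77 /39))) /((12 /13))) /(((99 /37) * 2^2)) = 81289 /472626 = 0.17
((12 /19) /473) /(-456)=-1 /341506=-0.00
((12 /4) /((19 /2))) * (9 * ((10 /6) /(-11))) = -90 /209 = -0.43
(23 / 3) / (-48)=-23 / 144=-0.16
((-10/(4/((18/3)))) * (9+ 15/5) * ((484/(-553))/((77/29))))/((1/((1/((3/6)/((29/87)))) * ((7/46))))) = 76560/12719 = 6.02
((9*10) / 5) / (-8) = -9 / 4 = -2.25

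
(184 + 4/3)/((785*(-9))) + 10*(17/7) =3599258/148365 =24.26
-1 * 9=-9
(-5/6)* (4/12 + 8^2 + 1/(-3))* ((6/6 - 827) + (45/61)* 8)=43738.58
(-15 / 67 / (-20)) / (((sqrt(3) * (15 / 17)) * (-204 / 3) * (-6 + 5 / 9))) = 3 * sqrt(3) / 262640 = 0.00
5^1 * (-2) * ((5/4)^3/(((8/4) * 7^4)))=-625/153664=-0.00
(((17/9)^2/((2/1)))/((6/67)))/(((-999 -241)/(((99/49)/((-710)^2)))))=-212993/3307944528000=-0.00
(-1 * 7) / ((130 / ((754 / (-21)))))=29 / 15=1.93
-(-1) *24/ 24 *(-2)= -2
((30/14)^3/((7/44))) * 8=1188000/2401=494.79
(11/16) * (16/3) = 11/3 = 3.67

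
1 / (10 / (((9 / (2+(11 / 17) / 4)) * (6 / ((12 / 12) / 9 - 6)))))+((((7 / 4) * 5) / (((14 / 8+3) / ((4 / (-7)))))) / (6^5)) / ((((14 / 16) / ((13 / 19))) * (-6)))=-2898949129 / 6834498930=-0.42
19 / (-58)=-0.33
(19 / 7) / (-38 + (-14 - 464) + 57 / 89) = -1691 / 321069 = -0.01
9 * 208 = 1872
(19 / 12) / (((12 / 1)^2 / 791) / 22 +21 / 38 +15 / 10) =3141061 / 4088484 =0.77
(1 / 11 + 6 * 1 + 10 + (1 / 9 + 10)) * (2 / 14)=2594 / 693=3.74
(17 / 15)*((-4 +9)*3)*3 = 51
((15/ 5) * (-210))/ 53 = -630/ 53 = -11.89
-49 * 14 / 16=-343 / 8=-42.88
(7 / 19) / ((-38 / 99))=-0.96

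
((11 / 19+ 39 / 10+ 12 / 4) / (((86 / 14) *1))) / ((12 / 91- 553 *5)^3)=-7495770737 / 130127624557057464590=-0.00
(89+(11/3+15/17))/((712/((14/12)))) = 33397/217872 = 0.15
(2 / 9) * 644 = 1288 / 9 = 143.11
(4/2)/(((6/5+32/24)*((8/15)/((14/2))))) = 10.36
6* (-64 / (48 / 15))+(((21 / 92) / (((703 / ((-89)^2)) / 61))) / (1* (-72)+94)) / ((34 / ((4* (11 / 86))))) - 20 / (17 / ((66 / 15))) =-11826078607 / 94556312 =-125.07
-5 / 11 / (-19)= 5 / 209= 0.02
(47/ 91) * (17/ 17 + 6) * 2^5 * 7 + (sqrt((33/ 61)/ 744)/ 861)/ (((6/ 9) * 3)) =sqrt(41602)/ 13025208 + 10528/ 13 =809.85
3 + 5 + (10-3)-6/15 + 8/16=151/10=15.10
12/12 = 1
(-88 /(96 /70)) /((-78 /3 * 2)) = 385 /312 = 1.23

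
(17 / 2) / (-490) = -17 / 980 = -0.02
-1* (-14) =14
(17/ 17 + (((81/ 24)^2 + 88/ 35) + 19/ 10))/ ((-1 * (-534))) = 37643/ 1196160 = 0.03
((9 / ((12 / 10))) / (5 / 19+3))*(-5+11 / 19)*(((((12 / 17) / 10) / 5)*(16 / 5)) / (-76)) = 1512 / 250325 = 0.01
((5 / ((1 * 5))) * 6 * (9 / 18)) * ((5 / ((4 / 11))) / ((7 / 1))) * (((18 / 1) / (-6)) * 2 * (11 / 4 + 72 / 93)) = -216315 / 1736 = -124.61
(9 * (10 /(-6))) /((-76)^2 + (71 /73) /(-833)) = -304045 /117077571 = -0.00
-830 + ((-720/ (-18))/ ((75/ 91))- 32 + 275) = -8077/ 15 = -538.47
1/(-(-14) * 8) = 1/112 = 0.01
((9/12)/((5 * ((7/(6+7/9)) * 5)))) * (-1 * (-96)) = 488/175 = 2.79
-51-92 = -143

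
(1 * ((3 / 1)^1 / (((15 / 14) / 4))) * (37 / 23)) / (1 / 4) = 8288 / 115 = 72.07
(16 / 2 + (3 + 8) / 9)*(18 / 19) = 166 / 19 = 8.74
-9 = -9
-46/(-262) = 23/131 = 0.18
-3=-3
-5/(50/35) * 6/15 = -1.40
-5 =-5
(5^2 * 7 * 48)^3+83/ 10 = 592704000008.30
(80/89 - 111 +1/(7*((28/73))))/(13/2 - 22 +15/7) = 1914107/233002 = 8.21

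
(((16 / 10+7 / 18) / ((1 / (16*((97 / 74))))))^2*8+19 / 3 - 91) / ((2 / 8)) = 153415709528 / 2772225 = 55340.28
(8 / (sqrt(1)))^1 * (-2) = -16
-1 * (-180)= 180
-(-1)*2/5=2/5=0.40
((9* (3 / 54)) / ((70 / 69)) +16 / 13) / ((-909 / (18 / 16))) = -3137 / 1470560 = -0.00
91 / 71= 1.28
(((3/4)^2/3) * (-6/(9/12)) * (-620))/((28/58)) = 13485/7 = 1926.43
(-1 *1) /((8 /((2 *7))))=-1.75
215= 215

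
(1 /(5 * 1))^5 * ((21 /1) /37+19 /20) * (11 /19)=12353 /43937500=0.00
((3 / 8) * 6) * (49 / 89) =441 / 356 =1.24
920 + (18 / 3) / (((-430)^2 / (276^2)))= 42641264 / 46225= 922.47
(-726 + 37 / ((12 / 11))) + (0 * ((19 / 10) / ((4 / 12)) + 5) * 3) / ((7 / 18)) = -8305 / 12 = -692.08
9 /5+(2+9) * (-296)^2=4818889 /5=963777.80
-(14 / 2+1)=-8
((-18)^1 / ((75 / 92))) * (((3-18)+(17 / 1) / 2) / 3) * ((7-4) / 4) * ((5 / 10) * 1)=897 / 50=17.94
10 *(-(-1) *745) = 7450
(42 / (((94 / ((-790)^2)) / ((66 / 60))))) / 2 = 7208355 / 47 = 153369.26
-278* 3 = -834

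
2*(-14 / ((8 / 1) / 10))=-35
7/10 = 0.70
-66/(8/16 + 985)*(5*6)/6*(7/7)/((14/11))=-1210/4599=-0.26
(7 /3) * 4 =9.33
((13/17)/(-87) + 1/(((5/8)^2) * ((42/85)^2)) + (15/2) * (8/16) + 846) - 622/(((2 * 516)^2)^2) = 11785407278795553541/13700354122377216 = 860.23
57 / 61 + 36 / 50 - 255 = -386352 / 1525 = -253.35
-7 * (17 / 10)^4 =-584647 / 10000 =-58.46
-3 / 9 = -0.33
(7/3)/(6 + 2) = 7/24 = 0.29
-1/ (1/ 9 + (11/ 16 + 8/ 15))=-0.75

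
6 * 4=24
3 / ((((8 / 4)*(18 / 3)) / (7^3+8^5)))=33111 / 4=8277.75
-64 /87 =-0.74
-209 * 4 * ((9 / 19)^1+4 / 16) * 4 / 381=-6.35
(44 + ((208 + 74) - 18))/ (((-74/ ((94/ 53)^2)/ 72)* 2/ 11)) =-538854624/ 103933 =-5184.63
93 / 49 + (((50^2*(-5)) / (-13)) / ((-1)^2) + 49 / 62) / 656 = 87178661 / 25908064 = 3.36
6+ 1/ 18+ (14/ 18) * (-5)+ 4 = 37/ 6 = 6.17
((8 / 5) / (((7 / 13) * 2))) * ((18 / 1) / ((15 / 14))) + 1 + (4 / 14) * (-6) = 4243 / 175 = 24.25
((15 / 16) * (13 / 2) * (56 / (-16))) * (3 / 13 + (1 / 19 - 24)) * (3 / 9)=168.61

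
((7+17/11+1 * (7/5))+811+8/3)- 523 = 49601/165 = 300.61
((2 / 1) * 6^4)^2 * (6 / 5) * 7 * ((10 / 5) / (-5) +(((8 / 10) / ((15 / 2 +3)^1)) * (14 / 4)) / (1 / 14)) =188116992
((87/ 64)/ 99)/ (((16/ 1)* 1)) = 29/ 33792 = 0.00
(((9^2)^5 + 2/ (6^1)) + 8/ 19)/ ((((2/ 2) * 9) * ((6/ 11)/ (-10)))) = -10931069099500/ 1539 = -7102708966.54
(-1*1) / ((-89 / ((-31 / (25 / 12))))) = -372 / 2225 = -0.17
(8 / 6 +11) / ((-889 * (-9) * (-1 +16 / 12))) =37 / 8001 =0.00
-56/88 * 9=-63/11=-5.73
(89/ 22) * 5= 445/ 22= 20.23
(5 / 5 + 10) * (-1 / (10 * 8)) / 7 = -11 / 560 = -0.02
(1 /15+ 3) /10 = 23 /75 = 0.31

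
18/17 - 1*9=-135/17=-7.94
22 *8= 176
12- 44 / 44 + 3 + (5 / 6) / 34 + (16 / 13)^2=535733 / 34476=15.54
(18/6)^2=9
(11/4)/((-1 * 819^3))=-11/2197413036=-0.00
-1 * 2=-2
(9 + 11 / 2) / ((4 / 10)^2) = 725 / 8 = 90.62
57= 57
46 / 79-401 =-31633 / 79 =-400.42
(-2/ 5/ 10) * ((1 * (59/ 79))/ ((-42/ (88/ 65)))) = 2596/ 2695875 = 0.00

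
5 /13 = 0.38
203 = 203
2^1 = 2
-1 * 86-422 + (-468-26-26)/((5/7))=-1236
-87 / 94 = -0.93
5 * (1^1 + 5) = 30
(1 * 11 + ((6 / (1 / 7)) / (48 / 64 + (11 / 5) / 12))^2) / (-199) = -2036 / 199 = -10.23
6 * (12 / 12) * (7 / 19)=2.21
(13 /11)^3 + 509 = 679676 /1331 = 510.65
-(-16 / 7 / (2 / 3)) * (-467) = -11208 / 7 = -1601.14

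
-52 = -52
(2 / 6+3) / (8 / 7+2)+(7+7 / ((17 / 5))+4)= 7921 / 561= 14.12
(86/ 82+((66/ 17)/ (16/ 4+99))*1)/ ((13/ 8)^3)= 0.25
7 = 7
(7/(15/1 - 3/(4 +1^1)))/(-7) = -0.07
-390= -390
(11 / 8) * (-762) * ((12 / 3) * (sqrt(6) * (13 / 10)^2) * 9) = -6374511 * sqrt(6) / 100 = -156142.99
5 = 5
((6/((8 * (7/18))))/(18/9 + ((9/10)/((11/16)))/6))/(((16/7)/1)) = 1485/3904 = 0.38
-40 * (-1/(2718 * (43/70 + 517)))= 1400/49240647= 0.00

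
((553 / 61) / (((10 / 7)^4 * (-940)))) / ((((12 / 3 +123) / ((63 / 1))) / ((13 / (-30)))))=362476569 / 728218000000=0.00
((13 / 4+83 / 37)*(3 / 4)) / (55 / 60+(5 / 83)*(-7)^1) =607311 / 72964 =8.32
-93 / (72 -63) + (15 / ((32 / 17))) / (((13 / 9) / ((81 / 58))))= -190283 / 72384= -2.63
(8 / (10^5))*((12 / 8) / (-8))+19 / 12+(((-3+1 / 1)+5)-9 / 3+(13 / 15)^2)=2.33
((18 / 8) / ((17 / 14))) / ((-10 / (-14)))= 441 / 170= 2.59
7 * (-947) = -6629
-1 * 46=-46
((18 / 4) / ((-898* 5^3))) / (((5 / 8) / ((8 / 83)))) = -144 / 23291875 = -0.00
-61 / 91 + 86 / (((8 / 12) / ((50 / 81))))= 194003 / 2457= 78.96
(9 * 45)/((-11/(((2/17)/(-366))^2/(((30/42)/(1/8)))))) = -63/94632472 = -0.00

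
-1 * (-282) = 282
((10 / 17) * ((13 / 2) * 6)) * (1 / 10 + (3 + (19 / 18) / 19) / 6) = 4277 / 306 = 13.98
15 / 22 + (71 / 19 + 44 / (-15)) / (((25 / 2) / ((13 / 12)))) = 176686 / 235125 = 0.75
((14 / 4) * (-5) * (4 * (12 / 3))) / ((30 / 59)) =-1652 / 3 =-550.67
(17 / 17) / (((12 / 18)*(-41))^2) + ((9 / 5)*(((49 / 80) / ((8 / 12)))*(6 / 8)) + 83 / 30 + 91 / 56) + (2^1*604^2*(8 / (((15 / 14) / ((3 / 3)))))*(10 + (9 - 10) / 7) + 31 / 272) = 53700920.95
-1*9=-9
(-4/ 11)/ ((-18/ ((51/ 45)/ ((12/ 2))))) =17/ 4455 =0.00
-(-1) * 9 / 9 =1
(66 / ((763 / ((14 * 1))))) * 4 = 528 / 109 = 4.84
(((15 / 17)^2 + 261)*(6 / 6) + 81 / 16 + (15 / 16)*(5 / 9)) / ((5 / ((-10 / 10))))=-927211 / 17340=-53.47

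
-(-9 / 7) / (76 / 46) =207 / 266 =0.78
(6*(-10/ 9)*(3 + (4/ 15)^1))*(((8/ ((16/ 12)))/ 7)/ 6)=-28/ 9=-3.11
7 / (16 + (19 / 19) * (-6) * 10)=-7 / 44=-0.16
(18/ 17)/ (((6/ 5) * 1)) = 15/ 17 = 0.88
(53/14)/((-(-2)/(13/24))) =1.03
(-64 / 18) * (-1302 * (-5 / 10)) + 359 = -5867 / 3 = -1955.67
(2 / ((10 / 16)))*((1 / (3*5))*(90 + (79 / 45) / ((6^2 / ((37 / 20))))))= 2918923 / 151875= 19.22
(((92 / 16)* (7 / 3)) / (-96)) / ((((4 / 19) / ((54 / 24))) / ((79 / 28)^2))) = -2727317 / 229376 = -11.89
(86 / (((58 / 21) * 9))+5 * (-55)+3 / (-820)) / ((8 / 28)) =-135603587 / 142680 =-950.40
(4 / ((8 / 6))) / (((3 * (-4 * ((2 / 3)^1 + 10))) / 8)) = -3 / 16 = -0.19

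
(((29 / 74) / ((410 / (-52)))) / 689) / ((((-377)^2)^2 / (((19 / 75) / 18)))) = -19 / 378035535954345750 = -0.00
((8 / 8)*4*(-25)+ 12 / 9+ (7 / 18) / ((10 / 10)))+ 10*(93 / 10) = -95 / 18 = -5.28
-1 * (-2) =2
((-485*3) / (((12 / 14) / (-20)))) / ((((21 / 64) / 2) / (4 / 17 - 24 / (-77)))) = 444492800 / 3927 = 113188.90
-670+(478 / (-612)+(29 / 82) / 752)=-6328541051 / 9434592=-670.78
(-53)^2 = 2809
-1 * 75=-75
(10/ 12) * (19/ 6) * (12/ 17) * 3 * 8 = 760/ 17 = 44.71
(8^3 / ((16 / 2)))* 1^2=64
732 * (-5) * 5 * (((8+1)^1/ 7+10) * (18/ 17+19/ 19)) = -7228500/ 17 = -425205.88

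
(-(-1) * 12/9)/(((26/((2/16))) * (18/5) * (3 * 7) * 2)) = 5/117936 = 0.00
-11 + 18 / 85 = -917 / 85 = -10.79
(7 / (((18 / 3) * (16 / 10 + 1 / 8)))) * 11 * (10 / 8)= 1925 / 207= 9.30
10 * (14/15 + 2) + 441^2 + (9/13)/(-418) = 3170907427/16302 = 194510.33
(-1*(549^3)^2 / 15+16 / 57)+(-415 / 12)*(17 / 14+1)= -29132361784115607559 / 15960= -1825335951385689.70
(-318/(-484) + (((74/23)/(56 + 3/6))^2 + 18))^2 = 930446874678355562089/2672119337690832964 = 348.21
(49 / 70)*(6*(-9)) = -189 / 5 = -37.80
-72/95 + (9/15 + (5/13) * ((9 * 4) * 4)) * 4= 275628/1235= 223.18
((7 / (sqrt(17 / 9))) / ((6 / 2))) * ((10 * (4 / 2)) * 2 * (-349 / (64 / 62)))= -378665 * sqrt(17) / 68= -22959.94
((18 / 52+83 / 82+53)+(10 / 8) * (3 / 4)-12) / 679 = 369227 / 5790512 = 0.06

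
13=13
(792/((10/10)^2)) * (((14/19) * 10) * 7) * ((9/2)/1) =3492720/19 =183827.37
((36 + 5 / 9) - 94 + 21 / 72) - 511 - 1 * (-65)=-36227 / 72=-503.15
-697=-697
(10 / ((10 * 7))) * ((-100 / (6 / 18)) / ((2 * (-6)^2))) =-0.60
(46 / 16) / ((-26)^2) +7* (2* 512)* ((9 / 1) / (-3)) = -116293609 / 5408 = -21504.00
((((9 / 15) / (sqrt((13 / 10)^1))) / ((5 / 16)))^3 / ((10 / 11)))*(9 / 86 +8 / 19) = 522491904*sqrt(130) / 2157390625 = 2.76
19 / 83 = 0.23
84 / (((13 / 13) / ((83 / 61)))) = 6972 / 61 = 114.30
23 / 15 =1.53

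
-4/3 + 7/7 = -1/3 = -0.33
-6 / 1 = -6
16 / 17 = 0.94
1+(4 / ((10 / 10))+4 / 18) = 5.22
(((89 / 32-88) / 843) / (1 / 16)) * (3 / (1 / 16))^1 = -21816 / 281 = -77.64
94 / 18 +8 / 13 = 683 / 117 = 5.84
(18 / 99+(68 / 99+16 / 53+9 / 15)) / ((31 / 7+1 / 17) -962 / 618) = 569349907 / 942422415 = 0.60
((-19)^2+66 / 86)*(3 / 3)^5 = 15556 / 43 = 361.77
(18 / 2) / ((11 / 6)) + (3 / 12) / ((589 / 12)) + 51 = 55.91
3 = 3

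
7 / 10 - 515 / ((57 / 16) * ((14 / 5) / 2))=-409207 / 3990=-102.56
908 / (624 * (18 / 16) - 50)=227 / 163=1.39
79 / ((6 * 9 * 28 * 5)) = 79 / 7560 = 0.01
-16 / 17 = -0.94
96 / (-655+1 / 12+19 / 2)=-1152 / 7745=-0.15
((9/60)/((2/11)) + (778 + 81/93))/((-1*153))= -966823/189720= -5.10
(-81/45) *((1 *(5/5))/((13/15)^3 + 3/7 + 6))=-42525/167254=-0.25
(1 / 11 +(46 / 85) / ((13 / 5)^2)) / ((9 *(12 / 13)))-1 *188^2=-3093163703 / 87516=-35343.98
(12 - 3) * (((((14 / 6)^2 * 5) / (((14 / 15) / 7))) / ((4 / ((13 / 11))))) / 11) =47775 / 968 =49.35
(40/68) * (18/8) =45/34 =1.32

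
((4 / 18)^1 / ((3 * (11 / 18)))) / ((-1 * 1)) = -4 / 33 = -0.12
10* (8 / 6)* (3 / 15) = 8 / 3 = 2.67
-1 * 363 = -363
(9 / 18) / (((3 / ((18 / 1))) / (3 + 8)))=33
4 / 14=2 / 7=0.29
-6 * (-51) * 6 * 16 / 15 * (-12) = -117504 / 5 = -23500.80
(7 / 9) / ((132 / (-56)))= -98 / 297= -0.33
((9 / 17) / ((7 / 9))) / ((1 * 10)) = 81 / 1190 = 0.07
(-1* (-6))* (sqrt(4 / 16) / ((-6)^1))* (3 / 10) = -3 / 20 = -0.15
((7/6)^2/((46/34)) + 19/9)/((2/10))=12905/828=15.59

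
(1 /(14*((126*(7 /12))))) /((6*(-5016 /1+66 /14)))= -1 /30939678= -0.00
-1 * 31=-31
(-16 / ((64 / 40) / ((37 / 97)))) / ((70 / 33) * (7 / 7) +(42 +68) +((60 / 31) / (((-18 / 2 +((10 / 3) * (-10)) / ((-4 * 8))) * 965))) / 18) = -6976507065 / 205067000242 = -0.03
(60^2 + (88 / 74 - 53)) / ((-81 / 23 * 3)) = -335501 / 999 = -335.84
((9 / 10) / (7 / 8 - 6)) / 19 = -36 / 3895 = -0.01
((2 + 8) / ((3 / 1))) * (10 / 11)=100 / 33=3.03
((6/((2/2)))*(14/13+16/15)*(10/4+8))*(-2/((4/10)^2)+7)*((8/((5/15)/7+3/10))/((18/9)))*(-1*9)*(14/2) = 538445.66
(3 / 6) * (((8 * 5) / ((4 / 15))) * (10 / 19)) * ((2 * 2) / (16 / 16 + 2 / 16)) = 8000 / 57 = 140.35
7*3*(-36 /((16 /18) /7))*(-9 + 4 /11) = 1131165 /22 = 51416.59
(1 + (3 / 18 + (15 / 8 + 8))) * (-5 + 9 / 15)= -583 / 12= -48.58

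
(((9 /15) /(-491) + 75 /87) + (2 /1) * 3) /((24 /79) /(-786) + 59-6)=5055051842 /39049959135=0.13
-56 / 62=-28 / 31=-0.90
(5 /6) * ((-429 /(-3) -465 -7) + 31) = -745 /3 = -248.33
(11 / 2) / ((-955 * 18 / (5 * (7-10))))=11 / 2292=0.00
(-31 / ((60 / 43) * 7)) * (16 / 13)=-5332 / 1365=-3.91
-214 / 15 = -14.27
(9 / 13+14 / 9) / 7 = 263 / 819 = 0.32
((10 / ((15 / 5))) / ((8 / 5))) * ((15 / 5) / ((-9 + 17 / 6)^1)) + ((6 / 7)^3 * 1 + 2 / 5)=2059 / 126910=0.02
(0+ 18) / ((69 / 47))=282 / 23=12.26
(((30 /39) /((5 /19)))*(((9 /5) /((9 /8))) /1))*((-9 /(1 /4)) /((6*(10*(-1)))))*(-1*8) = -7296 /325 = -22.45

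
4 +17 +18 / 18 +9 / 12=91 / 4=22.75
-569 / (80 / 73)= -41537 / 80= -519.21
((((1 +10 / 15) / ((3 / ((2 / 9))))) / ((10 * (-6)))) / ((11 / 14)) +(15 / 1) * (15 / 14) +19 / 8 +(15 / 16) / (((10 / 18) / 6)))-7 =403574 / 18711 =21.57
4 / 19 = 0.21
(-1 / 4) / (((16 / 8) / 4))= -1 / 2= -0.50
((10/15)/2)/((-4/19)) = -19/12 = -1.58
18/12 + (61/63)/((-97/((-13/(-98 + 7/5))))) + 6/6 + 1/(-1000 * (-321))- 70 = -21318448163629/315822591000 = -67.50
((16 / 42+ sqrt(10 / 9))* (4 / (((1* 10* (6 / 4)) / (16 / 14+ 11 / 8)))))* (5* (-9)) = -141* sqrt(10) / 14- 564 / 49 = -43.36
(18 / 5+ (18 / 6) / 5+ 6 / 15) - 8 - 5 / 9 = -178 / 45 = -3.96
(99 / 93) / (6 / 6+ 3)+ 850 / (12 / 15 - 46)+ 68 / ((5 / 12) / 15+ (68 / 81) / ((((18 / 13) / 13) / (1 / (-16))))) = -6261062093 / 37986532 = -164.82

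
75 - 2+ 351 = 424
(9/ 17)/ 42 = 3/ 238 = 0.01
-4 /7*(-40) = 160 /7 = 22.86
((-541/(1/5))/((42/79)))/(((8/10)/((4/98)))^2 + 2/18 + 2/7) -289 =-366108431/1211354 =-302.23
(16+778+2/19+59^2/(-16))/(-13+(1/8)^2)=-233692/5263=-44.40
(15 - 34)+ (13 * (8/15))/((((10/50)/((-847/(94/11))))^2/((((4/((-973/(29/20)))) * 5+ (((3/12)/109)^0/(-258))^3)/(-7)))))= 1216998390452959/168291830844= 7231.48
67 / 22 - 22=-417 / 22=-18.95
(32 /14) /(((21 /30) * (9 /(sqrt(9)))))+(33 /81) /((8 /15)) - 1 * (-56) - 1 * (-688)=2631367 /3528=745.85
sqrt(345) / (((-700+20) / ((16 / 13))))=-0.03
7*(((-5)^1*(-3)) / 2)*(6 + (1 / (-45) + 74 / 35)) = 2549 / 6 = 424.83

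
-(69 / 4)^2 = -4761 / 16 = -297.56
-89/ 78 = -1.14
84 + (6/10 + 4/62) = 13123/155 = 84.66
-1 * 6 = -6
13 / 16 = 0.81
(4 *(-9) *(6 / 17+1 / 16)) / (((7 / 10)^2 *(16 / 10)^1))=-127125 / 6664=-19.08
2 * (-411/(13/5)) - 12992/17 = -238766/221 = -1080.39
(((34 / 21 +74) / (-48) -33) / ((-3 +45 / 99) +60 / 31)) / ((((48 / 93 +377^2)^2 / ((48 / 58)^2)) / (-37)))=-105644576081 / 1485693867800799475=-0.00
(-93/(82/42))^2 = 2269.01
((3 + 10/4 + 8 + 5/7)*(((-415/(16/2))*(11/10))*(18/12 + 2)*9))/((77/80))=-743265/28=-26545.18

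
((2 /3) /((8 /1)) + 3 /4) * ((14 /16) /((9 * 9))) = 35 /3888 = 0.01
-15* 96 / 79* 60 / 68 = -21600 / 1343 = -16.08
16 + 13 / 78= 97 / 6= 16.17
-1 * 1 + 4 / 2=1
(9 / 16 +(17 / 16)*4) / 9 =77 / 144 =0.53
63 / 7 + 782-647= 144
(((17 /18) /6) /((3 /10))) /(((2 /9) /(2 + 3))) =11.81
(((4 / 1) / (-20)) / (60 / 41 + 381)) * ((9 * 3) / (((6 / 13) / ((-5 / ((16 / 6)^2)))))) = 14391 / 669056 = 0.02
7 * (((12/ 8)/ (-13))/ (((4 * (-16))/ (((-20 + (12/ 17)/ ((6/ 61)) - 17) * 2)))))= -819/ 1088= -0.75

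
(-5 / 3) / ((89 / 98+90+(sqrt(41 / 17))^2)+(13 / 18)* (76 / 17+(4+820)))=-24990 / 10370747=-0.00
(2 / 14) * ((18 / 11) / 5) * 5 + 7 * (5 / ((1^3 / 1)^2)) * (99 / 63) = 4253 / 77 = 55.23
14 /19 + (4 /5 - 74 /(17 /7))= -46728 /1615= -28.93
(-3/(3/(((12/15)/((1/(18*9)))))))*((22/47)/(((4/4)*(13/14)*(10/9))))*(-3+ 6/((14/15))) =-3079296/15275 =-201.59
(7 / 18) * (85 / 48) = 595 / 864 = 0.69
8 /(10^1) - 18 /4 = -37 /10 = -3.70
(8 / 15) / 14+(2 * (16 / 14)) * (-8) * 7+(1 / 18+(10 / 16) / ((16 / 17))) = -5130409 / 40320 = -127.24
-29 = -29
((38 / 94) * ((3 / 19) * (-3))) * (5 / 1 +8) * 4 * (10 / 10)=-468 / 47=-9.96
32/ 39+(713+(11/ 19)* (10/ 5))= 529799/ 741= 714.98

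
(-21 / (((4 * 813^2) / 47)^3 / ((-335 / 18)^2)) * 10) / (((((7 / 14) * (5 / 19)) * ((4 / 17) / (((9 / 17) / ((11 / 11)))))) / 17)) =-26344123291675 / 221770866626022304512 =-0.00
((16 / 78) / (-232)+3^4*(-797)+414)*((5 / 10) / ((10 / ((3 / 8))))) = -36272867 / 30160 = -1202.68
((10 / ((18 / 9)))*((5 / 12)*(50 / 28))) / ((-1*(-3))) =625 / 504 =1.24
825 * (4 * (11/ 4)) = 9075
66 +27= 93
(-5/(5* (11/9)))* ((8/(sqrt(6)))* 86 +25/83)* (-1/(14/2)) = 225/6391 +1032* sqrt(6)/77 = 32.86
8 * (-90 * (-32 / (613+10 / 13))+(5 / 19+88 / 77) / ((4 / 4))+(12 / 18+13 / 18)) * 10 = 5720753960 / 9550863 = 598.98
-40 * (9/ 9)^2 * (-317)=12680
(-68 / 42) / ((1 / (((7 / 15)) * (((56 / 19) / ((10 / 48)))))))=-15232 / 1425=-10.69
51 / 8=6.38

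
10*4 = 40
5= 5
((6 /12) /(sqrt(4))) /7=1 /28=0.04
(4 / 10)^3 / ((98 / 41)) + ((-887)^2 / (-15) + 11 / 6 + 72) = -1924869691 / 36750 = -52377.41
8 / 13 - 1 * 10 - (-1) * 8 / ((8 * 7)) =-841 / 91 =-9.24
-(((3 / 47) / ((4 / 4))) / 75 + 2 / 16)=-1183 / 9400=-0.13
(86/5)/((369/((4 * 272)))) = 93568/1845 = 50.71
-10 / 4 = -5 / 2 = -2.50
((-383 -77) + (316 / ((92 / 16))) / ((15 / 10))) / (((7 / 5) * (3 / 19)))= -2775140 / 1449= -1915.21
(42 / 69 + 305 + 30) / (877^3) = 7719 / 15514101059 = 0.00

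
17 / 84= 0.20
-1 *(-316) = 316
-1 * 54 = -54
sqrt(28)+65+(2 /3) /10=2 * sqrt(7)+976 /15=70.36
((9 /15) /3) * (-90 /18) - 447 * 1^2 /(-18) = 143 /6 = 23.83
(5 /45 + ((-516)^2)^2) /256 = 638030317825 /2304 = 276922881.00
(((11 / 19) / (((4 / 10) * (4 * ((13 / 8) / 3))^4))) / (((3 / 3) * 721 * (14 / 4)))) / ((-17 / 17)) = -71280 / 2738799973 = -0.00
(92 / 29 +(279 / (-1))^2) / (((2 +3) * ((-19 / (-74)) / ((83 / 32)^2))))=575416104533 / 1410560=407934.51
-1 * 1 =-1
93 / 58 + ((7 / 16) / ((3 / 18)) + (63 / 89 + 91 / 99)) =11969543 / 2044152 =5.86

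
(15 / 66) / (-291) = -5 / 6402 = -0.00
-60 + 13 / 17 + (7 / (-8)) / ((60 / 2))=-241799 / 4080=-59.26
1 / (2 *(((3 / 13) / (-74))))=-160.33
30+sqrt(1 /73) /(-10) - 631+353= -248 - sqrt(73) /730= -248.01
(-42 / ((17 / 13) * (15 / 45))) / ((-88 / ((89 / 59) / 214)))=0.01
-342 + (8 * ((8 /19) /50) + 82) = -259.93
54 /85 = 0.64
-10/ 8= -5/ 4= -1.25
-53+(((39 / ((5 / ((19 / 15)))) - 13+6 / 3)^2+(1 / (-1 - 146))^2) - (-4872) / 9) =6612188956 / 13505625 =489.59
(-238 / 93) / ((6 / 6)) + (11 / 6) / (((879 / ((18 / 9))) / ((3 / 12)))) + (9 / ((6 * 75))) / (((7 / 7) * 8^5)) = -342616801453 / 133934284800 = -2.56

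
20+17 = 37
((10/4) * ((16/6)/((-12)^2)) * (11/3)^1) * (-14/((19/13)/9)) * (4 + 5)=-5005/38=-131.71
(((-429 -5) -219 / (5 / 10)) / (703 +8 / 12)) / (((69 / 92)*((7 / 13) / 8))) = -362752 / 14777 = -24.55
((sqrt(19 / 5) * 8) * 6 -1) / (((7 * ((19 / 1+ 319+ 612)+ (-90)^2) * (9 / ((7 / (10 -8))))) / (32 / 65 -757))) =16391 / 3529500 -65564 * sqrt(95) / 1470625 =-0.43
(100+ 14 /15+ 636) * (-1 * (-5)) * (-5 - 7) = -44216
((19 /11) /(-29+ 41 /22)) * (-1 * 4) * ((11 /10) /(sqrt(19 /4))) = 88 * sqrt(19) /2985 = 0.13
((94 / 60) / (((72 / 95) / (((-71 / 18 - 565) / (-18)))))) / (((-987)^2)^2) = 3971 / 57677101828416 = 0.00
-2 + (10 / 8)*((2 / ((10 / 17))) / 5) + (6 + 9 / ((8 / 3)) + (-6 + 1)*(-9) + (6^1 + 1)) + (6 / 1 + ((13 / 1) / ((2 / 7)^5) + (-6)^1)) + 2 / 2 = 1102251 / 160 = 6889.07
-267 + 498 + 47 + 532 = 810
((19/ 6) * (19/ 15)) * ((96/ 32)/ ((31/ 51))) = 6137/ 310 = 19.80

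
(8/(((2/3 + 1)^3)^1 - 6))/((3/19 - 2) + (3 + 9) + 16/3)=-12312/32671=-0.38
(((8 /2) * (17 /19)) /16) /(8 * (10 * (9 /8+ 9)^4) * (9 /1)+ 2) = 1088 /36804956183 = 0.00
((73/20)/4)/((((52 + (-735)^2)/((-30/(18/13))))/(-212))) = 50297/6483324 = 0.01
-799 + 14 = -785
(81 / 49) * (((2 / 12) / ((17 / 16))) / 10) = 108 / 4165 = 0.03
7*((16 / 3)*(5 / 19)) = 560 / 57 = 9.82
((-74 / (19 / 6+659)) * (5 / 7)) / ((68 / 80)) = -0.09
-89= -89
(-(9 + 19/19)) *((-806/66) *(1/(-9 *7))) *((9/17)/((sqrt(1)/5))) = -20150/3927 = -5.13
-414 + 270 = -144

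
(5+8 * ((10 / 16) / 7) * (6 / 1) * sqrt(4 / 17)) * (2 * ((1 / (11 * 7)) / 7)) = 120 * sqrt(17) / 64141+10 / 539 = 0.03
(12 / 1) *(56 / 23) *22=14784 / 23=642.78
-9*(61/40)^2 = -33489/1600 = -20.93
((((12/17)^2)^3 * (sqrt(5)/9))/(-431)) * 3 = -0.00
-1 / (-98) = 1 / 98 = 0.01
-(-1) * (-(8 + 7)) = -15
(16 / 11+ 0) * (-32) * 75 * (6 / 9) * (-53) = 1356800 / 11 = 123345.45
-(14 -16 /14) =-12.86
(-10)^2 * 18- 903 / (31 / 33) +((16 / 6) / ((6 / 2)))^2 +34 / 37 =78083779 / 92907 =840.45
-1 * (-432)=432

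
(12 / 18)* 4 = 8 / 3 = 2.67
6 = 6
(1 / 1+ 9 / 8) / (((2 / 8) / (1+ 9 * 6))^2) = 102850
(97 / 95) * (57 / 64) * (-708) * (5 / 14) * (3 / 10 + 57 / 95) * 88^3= -4936018824 / 35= -141029109.26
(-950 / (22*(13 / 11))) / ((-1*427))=475 / 5551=0.09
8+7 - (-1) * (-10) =5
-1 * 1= -1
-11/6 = -1.83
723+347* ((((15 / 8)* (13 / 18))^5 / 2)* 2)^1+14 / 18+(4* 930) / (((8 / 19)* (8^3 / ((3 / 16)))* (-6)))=2303.36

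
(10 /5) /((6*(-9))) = -1 /27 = -0.04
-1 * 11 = -11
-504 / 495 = -1.02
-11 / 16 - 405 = -6491 / 16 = -405.69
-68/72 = -17/18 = -0.94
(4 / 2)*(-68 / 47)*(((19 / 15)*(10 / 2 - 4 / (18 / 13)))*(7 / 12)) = -85918 / 19035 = -4.51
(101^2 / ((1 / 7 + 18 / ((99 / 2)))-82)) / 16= -785477 / 100400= -7.82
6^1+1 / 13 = 79 / 13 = 6.08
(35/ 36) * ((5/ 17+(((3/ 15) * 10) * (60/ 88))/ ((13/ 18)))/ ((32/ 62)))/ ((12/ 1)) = 5755925/ 16803072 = 0.34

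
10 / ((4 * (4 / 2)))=5 / 4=1.25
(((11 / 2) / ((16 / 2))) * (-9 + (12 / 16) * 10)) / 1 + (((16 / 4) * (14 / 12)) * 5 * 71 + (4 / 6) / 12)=476839 / 288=1655.69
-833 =-833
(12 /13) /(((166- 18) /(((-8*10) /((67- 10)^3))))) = -80 /29692611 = -0.00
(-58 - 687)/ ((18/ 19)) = -14155/ 18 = -786.39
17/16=1.06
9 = 9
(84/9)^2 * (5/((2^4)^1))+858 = 7967/9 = 885.22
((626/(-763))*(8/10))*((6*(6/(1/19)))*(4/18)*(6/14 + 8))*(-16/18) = 179646976/240345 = 747.45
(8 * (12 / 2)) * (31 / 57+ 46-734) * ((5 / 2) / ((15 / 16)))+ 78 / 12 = -87987.89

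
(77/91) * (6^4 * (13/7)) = 14256/7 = 2036.57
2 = 2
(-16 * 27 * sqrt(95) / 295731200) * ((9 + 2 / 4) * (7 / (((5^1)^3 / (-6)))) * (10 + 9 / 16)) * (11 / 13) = 81081 * sqrt(95) / 1945600000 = 0.00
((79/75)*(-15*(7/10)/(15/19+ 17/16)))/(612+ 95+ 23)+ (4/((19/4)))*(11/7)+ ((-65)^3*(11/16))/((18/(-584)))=6125664.51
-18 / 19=-0.95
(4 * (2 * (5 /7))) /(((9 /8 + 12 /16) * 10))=32 /105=0.30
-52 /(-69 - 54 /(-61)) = 3172 /4155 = 0.76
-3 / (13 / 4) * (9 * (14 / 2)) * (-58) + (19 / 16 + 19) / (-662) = 464433817 / 137696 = 3372.89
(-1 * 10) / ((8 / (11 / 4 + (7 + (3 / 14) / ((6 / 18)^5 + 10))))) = -3325605 / 272272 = -12.21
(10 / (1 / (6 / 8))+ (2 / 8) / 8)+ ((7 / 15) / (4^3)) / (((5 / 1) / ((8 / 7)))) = 18079 / 2400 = 7.53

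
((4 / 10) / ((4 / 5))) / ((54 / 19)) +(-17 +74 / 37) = -1601 / 108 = -14.82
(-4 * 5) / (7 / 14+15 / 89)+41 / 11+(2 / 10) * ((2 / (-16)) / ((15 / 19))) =-20593471 / 785400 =-26.22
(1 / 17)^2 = 1 / 289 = 0.00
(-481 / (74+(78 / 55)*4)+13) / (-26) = -2347 / 8764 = -0.27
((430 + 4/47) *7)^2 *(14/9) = 31144841784/2209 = 14099068.26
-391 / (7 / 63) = -3519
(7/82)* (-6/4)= -21/164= -0.13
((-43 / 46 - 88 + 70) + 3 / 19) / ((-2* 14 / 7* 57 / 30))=82055 / 33212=2.47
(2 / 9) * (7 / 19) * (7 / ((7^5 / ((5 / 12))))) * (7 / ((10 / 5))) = 5 / 100548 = 0.00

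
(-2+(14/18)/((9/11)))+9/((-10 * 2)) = -2429/1620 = -1.50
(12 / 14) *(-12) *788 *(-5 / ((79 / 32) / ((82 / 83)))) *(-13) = -210830.13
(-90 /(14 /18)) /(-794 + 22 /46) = 18630 /127757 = 0.15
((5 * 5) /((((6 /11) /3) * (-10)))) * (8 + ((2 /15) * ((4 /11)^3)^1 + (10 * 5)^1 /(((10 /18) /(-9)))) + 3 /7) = 112022719 /10164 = 11021.52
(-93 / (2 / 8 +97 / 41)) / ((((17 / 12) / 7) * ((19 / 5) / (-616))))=119575680 / 4199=28477.18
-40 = -40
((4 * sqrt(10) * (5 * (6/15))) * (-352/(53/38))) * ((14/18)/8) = -93632 * sqrt(10)/477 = -620.73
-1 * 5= -5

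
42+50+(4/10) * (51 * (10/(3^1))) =160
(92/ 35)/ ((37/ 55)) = 1012/ 259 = 3.91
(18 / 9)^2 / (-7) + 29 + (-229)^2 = 367286 / 7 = 52469.43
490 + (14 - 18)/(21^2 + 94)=489.99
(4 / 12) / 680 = 1 / 2040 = 0.00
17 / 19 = 0.89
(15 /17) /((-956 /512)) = -1920 /4063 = -0.47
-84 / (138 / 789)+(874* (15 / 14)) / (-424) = -482.47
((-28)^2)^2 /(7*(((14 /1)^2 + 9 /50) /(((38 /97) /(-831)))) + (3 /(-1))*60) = -1167846400 /5535060441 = -0.21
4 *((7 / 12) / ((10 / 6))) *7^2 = 343 / 5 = 68.60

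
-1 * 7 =-7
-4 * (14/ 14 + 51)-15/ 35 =-1459/ 7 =-208.43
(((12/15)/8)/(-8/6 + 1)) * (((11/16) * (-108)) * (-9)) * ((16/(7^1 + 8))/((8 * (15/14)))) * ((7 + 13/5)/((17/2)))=-28.18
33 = 33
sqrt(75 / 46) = 1.28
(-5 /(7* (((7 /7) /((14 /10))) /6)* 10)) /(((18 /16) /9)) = -24 /5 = -4.80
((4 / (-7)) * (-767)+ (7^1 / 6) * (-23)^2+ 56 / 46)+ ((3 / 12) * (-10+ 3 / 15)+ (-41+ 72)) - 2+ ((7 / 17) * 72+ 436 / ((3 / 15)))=540754591 / 164220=3292.87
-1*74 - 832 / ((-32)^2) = -74.81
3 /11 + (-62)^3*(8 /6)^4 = -671131405 /891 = -753233.90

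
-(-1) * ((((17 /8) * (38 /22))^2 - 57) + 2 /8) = -335143 /7744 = -43.28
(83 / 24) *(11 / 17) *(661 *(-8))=-603493 / 51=-11833.20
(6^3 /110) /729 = 4 /1485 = 0.00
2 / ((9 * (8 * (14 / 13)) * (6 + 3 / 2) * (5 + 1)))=13 / 22680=0.00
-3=-3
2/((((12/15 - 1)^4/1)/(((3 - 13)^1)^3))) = -1250000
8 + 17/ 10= 97/ 10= 9.70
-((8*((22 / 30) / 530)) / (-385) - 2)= 278254 / 139125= 2.00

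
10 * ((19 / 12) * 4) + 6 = 69.33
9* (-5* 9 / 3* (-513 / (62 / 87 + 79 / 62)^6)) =1705755523661763622112249280 / 1515093323025424648306969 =1125.84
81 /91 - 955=-86824 /91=-954.11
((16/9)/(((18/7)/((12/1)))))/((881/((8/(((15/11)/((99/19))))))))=216832/753255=0.29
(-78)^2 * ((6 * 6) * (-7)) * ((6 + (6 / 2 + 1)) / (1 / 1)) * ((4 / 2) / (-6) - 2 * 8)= 250417440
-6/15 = -2/5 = -0.40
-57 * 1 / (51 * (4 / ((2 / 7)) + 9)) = -0.05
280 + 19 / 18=5059 / 18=281.06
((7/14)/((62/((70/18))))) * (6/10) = 7/372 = 0.02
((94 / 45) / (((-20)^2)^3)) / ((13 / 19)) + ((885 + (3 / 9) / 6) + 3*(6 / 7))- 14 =114480080006251 / 131040000000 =873.63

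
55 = 55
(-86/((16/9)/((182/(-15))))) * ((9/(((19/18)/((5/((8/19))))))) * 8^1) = 950859/2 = 475429.50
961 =961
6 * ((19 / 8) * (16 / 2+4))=171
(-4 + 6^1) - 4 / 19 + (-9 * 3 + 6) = -365 / 19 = -19.21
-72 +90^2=8028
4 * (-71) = -284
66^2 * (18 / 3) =26136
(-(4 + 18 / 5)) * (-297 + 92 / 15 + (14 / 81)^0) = 165224 / 75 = 2202.99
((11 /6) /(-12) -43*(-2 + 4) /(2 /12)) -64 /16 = -37451 /72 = -520.15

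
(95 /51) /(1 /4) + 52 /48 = 1741 /204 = 8.53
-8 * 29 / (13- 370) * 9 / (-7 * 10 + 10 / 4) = -464 / 5355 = -0.09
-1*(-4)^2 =-16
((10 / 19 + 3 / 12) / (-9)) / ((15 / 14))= -413 / 5130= -0.08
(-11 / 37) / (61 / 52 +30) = -572 / 59977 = -0.01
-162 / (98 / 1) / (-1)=81 / 49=1.65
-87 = -87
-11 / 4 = -2.75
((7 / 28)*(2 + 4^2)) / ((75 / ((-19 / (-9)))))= 19 / 150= 0.13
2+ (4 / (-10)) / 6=29 / 15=1.93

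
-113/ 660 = -0.17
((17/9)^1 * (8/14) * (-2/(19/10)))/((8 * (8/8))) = -170/1197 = -0.14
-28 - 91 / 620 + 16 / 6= -47393 / 1860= -25.48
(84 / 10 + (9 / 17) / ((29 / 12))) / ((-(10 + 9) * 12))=-3541 / 93670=-0.04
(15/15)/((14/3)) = 3/14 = 0.21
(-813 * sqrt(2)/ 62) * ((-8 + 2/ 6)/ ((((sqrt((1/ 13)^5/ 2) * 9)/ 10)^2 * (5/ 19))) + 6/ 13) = 11432489991301 * sqrt(2)/ 32643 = 495297074.33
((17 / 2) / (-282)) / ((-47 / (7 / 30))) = 119 / 795240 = 0.00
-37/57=-0.65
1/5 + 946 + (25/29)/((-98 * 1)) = 13445377/14210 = 946.19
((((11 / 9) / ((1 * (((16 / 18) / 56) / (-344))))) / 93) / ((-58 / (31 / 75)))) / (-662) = -6622 / 2159775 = -0.00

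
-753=-753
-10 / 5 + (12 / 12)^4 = -1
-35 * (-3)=105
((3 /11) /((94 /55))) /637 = 0.00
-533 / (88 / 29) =-15457 / 88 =-175.65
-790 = -790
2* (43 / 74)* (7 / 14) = 43 / 74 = 0.58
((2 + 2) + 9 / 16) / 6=73 / 96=0.76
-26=-26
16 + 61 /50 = 861 /50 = 17.22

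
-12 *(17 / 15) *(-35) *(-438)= -208488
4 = 4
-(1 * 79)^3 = -493039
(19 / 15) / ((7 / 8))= 152 / 105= 1.45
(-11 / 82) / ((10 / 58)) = -319 / 410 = -0.78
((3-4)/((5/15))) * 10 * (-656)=19680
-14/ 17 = -0.82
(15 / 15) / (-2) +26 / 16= 9 / 8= 1.12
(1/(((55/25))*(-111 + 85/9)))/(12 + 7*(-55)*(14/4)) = 45/13427117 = 0.00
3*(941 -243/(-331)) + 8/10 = 4677034/1655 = 2826.00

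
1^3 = 1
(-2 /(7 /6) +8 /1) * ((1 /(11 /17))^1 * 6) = 408 /7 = 58.29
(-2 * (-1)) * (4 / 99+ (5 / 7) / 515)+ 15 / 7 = 22703 / 10197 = 2.23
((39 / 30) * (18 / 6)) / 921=13 / 3070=0.00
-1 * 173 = -173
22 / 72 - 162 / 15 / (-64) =683 / 1440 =0.47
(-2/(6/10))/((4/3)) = -5/2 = -2.50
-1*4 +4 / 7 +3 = -3 / 7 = -0.43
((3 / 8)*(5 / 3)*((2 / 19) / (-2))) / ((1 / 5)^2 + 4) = -125 / 15352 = -0.01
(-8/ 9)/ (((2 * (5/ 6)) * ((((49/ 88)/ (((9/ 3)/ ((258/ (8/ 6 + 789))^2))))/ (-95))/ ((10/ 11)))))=17089788640/ 7338681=2328.73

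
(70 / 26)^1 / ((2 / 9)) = 315 / 26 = 12.12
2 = 2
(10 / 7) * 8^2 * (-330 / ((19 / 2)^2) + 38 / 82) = -30247040 / 103607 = -291.94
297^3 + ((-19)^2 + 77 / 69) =1807692023 / 69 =26198435.12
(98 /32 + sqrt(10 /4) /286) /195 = sqrt(10) /111540 + 49 /3120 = 0.02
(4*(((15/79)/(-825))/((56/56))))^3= -64/82029363625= -0.00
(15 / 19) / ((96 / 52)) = 65 / 152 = 0.43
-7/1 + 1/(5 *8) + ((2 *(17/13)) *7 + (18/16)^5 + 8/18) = 260302897/19169280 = 13.58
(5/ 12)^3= 125/ 1728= 0.07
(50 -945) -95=-990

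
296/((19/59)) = 17464/19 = 919.16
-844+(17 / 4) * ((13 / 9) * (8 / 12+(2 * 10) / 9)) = -133855 / 162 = -826.27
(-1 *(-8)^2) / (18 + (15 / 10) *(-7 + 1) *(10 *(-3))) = -0.22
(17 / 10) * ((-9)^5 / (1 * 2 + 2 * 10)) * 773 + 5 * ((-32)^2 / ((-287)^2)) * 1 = -63915287725021 / 18121180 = -3527104.07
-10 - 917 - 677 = -1604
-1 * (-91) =91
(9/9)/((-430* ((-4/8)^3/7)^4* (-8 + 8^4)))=-87808/15695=-5.59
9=9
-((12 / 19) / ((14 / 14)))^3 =-1728 / 6859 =-0.25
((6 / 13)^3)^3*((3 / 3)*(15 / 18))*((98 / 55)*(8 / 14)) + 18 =2099784934350 / 116649493103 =18.00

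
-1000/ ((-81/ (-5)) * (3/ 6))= -10000/ 81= -123.46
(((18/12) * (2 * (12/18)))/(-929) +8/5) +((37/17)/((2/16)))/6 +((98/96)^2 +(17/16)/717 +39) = 1936860250699/43482551040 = 44.54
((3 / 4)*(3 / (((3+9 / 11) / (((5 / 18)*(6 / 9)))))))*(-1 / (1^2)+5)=55 / 126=0.44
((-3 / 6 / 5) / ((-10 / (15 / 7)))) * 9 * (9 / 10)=243 / 1400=0.17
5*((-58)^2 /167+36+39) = 79445 /167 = 475.72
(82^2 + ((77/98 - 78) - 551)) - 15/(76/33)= 3239493/532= 6089.27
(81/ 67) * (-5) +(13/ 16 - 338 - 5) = -373305/ 1072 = -348.23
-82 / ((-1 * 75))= 82 / 75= 1.09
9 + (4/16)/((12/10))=221/24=9.21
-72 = -72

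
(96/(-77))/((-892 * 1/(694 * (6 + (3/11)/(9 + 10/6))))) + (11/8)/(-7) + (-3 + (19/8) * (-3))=-3382165/755524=-4.48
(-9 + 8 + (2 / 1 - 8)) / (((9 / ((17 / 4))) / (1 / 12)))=-119 / 432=-0.28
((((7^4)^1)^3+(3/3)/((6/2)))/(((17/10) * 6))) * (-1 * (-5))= 1038096540100/153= 6784944706.54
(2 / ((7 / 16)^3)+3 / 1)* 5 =46105 / 343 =134.42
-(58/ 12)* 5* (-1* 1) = 145/ 6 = 24.17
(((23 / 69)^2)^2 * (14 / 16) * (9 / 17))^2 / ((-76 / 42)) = -343 / 18976896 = -0.00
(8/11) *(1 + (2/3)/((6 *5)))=368/495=0.74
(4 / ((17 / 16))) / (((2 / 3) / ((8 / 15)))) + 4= 596 / 85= 7.01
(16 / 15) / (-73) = -16 / 1095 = -0.01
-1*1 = -1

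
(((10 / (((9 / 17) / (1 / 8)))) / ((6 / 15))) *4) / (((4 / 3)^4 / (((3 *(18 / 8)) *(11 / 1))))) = 1136025 / 2048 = 554.70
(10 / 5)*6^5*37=575424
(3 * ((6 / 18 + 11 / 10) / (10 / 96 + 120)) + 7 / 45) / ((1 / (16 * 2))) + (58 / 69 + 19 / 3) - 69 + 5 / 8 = -2629086941 / 47734200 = -55.08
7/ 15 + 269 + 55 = 4867/ 15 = 324.47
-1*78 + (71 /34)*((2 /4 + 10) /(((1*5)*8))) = -210669 /2720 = -77.45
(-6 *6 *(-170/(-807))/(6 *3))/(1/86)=-29240/807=-36.23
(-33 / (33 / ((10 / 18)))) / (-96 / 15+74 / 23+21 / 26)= 14950 / 63909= 0.23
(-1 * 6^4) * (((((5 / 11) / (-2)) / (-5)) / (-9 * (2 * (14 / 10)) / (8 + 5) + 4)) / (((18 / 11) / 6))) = -7020 / 67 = -104.78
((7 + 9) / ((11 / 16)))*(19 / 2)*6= 14592 / 11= 1326.55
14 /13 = 1.08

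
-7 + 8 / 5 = -27 / 5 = -5.40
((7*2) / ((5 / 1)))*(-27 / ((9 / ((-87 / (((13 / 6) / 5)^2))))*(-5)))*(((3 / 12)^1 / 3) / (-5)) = 12.97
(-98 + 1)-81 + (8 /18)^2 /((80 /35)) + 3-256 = -34904 /81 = -430.91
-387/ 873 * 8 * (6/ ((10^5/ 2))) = -129/ 303125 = -0.00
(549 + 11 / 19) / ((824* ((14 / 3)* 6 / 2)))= 5221 / 109592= 0.05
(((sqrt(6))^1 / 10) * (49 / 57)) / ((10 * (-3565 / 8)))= -98 * sqrt(6) / 5080125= -0.00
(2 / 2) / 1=1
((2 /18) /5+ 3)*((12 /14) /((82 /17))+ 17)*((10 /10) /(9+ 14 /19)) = 2547824 /477855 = 5.33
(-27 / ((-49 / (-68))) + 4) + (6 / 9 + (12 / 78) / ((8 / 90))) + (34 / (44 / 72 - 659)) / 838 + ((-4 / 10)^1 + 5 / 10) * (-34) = -467302730933 / 13556003370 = -34.47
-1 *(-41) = 41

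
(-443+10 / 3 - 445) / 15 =-2654 / 45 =-58.98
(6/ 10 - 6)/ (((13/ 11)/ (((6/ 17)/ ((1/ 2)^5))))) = -57024/ 1105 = -51.61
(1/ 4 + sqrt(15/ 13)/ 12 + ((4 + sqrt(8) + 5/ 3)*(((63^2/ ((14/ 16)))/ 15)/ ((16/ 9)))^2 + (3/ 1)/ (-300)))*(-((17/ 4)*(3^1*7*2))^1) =-5853358791/ 200 - 1032944157*sqrt(2)/ 100 - 119*sqrt(195)/ 104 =-43874846.29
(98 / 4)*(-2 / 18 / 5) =-49 / 90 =-0.54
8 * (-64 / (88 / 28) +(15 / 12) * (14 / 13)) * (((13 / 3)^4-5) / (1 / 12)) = -816749248 / 1287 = -634614.80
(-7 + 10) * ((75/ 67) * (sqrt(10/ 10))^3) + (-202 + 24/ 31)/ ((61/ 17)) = -6679607/ 126697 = -52.72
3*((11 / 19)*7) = 231 / 19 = 12.16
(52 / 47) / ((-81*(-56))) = 13 / 53298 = 0.00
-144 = -144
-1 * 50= -50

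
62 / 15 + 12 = 242 / 15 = 16.13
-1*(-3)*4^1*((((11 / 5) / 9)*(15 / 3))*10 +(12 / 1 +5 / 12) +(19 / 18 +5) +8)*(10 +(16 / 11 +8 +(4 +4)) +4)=481978 / 33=14605.39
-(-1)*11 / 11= 1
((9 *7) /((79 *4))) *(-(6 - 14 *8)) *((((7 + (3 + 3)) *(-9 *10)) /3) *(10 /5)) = -1302210 /79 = -16483.67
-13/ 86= -0.15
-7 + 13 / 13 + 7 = 1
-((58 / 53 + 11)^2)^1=-410881 / 2809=-146.27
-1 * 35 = -35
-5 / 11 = -0.45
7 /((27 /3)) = 7 /9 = 0.78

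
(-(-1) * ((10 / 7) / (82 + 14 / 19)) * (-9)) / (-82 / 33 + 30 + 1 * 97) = -9405 / 7535906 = -0.00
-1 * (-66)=66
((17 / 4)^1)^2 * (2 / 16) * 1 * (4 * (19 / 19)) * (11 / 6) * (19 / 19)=3179 / 192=16.56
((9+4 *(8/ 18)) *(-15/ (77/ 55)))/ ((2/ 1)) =-2425/ 42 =-57.74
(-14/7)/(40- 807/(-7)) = -14/1087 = -0.01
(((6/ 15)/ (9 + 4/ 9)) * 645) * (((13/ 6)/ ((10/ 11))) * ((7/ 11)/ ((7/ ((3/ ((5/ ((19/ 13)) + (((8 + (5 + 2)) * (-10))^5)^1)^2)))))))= 0.00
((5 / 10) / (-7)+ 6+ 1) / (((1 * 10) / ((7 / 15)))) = 97 / 300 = 0.32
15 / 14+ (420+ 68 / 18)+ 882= 164663 / 126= 1306.85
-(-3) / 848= 3 / 848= 0.00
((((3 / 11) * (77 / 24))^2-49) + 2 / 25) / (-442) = 77047 / 707200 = 0.11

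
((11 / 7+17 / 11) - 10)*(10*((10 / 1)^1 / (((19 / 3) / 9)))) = -1431000 / 1463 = -978.13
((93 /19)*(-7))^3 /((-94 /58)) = 8000939079 /322373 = 24818.89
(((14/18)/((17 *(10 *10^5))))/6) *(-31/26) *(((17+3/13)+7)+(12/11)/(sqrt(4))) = -256277/1137708000000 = -0.00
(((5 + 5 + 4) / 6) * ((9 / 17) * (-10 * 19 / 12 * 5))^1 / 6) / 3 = -3325 / 612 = -5.43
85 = 85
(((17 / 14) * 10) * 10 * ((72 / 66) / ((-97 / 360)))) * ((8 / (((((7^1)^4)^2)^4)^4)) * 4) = -117504000 / 11112495068918961756754125419925572296812372320429193356791883840690226858896635166421384230044962161744967866669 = -0.00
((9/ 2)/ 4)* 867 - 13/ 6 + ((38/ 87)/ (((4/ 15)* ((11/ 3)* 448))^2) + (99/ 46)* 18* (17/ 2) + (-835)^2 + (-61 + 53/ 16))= 271535182862981309/ 388757225472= 698469.80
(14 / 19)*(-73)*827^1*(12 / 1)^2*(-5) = 608539680 / 19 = 32028404.21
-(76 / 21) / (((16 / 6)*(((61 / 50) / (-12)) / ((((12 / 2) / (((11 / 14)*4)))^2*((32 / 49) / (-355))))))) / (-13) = 328320 / 47688641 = 0.01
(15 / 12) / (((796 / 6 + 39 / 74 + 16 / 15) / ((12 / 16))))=8325 / 1192232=0.01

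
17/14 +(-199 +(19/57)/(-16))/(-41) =2039/336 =6.07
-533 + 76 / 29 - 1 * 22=-16019 / 29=-552.38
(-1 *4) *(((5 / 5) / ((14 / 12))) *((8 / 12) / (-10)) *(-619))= -4952 / 35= -141.49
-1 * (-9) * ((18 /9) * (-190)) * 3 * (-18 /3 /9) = 6840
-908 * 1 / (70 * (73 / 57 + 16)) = -25878 / 34475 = -0.75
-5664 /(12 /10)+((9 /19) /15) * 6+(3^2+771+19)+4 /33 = -12291361 /3135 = -3920.69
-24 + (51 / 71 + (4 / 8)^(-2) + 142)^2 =108392905 / 5041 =21502.26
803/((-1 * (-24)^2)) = -803/576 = -1.39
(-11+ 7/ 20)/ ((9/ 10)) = -71/ 6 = -11.83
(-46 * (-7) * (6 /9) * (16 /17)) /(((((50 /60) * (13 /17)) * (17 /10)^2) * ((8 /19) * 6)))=489440 /11271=43.42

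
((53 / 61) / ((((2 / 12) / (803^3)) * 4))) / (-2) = -82327278693 / 244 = -337406879.89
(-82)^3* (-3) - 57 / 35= 57893583 / 35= 1654102.37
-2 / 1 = -2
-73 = -73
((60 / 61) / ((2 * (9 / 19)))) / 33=0.03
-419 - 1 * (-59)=-360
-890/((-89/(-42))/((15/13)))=-6300/13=-484.62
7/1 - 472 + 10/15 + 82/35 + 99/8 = -377677/840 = -449.62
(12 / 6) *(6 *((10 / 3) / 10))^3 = 16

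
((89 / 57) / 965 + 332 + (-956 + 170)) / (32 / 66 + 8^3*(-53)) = 274693991 / 16418479120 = 0.02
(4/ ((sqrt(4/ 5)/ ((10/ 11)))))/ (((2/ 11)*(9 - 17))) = -5*sqrt(5)/ 4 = -2.80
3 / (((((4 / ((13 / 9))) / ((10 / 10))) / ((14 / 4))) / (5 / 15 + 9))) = 637 / 18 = 35.39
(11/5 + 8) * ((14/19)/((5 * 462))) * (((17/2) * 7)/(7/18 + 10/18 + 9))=18207/935275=0.02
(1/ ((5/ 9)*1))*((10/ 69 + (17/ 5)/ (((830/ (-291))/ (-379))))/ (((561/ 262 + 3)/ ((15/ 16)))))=50858325321/ 342856400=148.34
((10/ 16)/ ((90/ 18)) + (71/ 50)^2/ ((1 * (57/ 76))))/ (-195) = -42203/ 2925000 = -0.01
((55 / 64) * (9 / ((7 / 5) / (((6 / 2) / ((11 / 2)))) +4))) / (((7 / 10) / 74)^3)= 94024631250 / 67571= 1391493.85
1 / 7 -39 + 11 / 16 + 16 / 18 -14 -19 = -70843 / 1008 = -70.28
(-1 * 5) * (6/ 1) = -30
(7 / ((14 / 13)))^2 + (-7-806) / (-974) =83929 / 1948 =43.08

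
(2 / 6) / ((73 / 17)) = 17 / 219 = 0.08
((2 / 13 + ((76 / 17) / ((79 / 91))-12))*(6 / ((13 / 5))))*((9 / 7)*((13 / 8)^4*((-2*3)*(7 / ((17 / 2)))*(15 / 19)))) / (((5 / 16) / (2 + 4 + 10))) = 12003268095 / 433789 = 27670.75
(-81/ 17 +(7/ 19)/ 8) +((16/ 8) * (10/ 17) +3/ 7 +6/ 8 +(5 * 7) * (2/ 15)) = 2.30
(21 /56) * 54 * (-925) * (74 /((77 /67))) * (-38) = 3529042425 /77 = 45831719.81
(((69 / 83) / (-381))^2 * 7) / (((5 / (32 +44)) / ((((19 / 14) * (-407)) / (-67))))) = 155448766 / 37222748135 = 0.00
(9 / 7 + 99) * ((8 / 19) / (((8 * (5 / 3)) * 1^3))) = 2106 / 665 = 3.17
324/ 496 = 81/ 124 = 0.65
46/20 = 23/10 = 2.30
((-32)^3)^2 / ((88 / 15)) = 2013265920 / 11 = 183024174.55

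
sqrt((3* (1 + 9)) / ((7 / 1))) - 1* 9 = -9 + sqrt(210) / 7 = -6.93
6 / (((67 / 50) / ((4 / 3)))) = 400 / 67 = 5.97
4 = 4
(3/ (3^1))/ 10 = 1/ 10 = 0.10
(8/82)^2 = 16/1681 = 0.01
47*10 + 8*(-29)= 238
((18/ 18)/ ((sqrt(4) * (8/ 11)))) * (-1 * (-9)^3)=8019/ 16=501.19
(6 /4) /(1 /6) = 9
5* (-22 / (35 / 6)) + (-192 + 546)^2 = 877080 / 7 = 125297.14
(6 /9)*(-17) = -34 /3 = -11.33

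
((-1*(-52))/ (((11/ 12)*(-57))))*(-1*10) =2080/ 209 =9.95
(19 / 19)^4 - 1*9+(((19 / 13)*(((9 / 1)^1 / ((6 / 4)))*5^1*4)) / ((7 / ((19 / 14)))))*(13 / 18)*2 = 6044 / 147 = 41.12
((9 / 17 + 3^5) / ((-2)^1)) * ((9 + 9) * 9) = -19725.88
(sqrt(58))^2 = 58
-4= -4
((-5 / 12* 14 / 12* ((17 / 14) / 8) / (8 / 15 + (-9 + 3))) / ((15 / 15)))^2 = 180625 / 991494144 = 0.00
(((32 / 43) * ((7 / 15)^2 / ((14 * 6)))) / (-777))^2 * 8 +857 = 857.00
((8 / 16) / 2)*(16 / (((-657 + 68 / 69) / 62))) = -17112 / 45265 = -0.38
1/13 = 0.08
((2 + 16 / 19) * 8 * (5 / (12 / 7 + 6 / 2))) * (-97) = -488880 / 209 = -2339.14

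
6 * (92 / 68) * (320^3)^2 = 148176371712000000 / 17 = 8716257159529411.76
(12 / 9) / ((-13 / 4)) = -16 / 39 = -0.41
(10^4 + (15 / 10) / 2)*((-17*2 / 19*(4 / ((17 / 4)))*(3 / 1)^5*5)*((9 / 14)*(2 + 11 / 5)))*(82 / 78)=-14347796004 / 247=-58088242.93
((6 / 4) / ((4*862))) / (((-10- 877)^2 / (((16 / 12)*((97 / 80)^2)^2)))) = 88529281 / 55557724405760000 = 0.00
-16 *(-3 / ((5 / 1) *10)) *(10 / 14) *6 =144 / 35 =4.11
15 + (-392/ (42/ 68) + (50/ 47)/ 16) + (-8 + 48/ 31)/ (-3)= -7196993/ 11656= -617.45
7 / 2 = 3.50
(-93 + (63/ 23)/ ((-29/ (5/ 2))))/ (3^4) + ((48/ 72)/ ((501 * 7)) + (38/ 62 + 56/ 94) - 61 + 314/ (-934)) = -1755569601286255/ 28649070572598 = -61.28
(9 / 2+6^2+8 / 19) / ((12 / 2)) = 1555 / 228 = 6.82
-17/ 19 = -0.89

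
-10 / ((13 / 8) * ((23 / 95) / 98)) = -744800 / 299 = -2490.97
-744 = -744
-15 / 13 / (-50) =3 / 130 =0.02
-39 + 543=504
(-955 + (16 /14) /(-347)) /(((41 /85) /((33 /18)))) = -2168922305 /597534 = -3629.79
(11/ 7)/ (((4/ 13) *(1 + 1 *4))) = 143/ 140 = 1.02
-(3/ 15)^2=-1/ 25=-0.04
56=56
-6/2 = -3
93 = 93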